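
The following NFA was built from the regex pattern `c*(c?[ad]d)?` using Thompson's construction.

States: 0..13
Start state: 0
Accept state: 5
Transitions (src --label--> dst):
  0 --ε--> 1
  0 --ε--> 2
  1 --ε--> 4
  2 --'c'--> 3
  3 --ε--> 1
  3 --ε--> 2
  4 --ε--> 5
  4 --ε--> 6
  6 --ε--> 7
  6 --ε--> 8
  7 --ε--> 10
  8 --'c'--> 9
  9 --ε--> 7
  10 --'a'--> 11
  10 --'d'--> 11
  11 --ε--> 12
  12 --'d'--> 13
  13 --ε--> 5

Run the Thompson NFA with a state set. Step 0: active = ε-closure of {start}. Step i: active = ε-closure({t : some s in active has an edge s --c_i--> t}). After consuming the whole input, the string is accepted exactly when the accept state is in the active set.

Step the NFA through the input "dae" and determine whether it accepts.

Answer: REJECT

Steps:
initial (ε-close {0}): {0,1,2,4,5,6,7,8,10}
'd' @ 1: {11,12}
'a' @ 2: {}  — dead — no transitions
rest 'e' ignored (set empty)
final: {}; accept 5 not in set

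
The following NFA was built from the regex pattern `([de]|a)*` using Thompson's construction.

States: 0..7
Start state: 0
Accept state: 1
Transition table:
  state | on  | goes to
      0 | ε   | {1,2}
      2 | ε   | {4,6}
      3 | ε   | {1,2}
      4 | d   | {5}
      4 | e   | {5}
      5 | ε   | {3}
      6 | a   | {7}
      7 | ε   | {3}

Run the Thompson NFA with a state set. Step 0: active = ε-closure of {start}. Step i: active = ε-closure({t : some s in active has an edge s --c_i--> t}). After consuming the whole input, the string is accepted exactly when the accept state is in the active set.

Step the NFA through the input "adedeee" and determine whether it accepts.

initial (ε-close {0}): {0,1,2,4,6}
'a' @ 1: {1,2,3,4,6,7}  [accepting]
'd' @ 2: {1,2,3,4,5,6}  [accepting]
'e' @ 3: {1,2,3,4,5,6}  [accepting]
'd' @ 4: {1,2,3,4,5,6}  [accepting]
'e' @ 5: {1,2,3,4,5,6}  [accepting]
'e' @ 6: {1,2,3,4,5,6}  [accepting]
'e' @ 7: {1,2,3,4,5,6}  [accepting]
end set {1,2,3,4,5,6} — state 1 in

Answer: ACCEPT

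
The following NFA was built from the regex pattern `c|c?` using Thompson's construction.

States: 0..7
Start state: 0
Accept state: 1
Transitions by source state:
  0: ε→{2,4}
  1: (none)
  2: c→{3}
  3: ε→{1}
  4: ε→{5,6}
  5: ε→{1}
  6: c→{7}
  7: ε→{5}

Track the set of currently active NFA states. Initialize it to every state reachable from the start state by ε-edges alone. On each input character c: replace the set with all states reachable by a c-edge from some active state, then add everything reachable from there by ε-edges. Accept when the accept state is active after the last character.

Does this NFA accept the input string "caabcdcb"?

Answer: REJECT

Trace:
start: ε-closure({0}) = {0,1,2,4,5,6}
'c' @ 1: {1,3,5,7}  ✓accept
'a' @ 2: {}  — dead — no transitions
rest 'abcdcb' ignored (set empty)
after full input: {}  (accept=1 not in)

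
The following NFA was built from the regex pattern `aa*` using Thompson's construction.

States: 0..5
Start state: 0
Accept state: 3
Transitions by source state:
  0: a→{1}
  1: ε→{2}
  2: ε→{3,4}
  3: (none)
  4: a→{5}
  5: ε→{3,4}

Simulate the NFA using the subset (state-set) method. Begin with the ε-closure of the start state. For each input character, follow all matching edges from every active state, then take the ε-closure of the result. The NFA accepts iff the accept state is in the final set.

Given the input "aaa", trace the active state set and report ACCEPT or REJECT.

initial (ε-close {0}): {0}
'a' @ 1: {1,2,3,4}  ✓accept
'a' @ 2: {3,4,5}  ✓accept
'a' @ 3: {3,4,5}  ✓accept
after full input: {3,4,5}  (accept=3 in)

Answer: ACCEPT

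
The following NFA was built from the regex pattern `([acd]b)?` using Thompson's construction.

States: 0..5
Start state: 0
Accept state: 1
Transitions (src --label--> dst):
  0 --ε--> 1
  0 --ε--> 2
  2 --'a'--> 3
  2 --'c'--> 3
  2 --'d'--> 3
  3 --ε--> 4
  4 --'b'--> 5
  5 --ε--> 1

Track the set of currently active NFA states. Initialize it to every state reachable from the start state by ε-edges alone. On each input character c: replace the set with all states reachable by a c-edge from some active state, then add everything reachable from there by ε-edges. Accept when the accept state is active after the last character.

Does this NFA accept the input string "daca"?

Answer: REJECT

Trace:
initial (ε-close {0}): {0,1,2}
'd' @ 1: {3,4}
'a' @ 2: {}  — no active states
rest 'ca' ignored (set empty)
final: {}; accept 1 not in set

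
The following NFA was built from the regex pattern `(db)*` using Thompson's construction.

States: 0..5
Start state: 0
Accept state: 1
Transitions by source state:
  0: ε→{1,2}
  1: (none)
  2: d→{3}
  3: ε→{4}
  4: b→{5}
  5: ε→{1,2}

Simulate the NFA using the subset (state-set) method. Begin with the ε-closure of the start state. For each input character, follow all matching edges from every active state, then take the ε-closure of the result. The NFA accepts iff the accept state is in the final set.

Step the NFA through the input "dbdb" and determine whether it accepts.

Answer: ACCEPT

Steps:
S₀ = ε-closure({0}) = {0,1,2}
'd' @ 1: {3,4}
'b' @ 2: {1,2,5}  [accepting]
'd' @ 3: {3,4}
'b' @ 4: {1,2,5}  [accepting]
final: {1,2,5}; accept 1 in set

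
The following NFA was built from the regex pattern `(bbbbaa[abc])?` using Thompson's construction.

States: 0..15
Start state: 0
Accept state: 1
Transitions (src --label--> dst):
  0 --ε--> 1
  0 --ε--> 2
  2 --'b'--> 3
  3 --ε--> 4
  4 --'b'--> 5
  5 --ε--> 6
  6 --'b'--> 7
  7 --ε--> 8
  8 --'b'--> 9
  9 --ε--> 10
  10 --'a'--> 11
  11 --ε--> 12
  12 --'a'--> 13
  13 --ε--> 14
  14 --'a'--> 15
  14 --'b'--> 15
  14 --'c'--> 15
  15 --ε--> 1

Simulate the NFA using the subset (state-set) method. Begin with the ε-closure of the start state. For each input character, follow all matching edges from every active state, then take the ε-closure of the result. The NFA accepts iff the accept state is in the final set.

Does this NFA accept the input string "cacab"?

Answer: REJECT

Derivation:
S₀ = ε-closure({0}) = {0,1,2}
'c' @ 1: {}  — state set empty
rest 'acab' ignored (set empty)
after full input: {}  (accept=1 not in)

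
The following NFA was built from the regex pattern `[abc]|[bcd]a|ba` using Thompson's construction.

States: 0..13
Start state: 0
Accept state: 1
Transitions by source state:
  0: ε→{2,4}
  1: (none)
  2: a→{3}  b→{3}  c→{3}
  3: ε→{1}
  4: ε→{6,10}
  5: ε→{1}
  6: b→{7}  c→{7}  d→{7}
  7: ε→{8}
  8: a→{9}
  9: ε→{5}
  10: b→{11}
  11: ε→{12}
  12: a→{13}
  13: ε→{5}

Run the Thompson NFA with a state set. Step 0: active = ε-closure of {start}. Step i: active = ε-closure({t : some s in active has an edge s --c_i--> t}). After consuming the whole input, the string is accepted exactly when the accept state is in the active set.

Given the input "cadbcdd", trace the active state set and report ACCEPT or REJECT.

start: ε-closure({0}) = {0,2,4,6,10}
'c' @ 1: {1,3,7,8}  (accept∈set)
'a' @ 2: {1,5,9}  (accept∈set)
'd' @ 3: {}  — dead — no transitions
rest 'bcdd' ignored (set empty)
end set {} — state 1 not in

Answer: REJECT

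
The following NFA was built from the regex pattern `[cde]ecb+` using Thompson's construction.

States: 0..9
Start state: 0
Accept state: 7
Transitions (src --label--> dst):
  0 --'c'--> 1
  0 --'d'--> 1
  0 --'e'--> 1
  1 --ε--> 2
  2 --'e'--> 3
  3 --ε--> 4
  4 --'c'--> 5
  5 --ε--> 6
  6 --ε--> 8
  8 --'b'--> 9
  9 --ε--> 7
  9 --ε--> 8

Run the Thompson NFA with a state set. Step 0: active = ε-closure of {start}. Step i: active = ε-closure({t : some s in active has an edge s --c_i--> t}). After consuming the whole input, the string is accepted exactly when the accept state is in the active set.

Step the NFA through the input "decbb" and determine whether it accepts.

start: ε-closure({0}) = {0}
'd' @ 1: {1,2}
'e' @ 2: {3,4}
'c' @ 3: {5,6,8}
'b' @ 4: {7,8,9}  (accept∈set)
'b' @ 5: {7,8,9}  (accept∈set)
after full input: {7,8,9}  (accept=7 in)

Answer: ACCEPT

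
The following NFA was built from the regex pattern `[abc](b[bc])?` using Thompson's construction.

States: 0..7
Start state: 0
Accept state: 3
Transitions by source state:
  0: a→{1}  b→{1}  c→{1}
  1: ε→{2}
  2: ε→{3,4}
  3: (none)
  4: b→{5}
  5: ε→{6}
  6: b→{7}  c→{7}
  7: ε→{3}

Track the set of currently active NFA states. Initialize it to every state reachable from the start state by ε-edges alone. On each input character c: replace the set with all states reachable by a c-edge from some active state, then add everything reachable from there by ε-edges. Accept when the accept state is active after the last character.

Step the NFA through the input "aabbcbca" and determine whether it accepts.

Answer: REJECT

Derivation:
start: ε-closure({0}) = {0}
'a' @ 1: {1,2,3,4}  ✓accept
'a' @ 2: {}  — no active states
rest 'bbcbca' ignored (set empty)
end set {} — state 3 not in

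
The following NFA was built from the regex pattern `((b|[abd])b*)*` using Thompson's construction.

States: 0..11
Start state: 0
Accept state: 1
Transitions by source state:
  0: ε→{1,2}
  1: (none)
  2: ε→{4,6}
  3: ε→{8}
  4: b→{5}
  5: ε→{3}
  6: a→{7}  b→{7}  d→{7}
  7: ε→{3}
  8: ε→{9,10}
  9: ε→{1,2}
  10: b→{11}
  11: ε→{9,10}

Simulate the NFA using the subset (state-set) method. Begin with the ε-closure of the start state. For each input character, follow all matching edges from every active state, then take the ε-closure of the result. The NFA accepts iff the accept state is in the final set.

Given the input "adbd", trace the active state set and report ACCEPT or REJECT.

Answer: ACCEPT

Steps:
start: ε-closure({0}) = {0,1,2,4,6}
'a' @ 1: {1,2,3,4,6,7,8,9,10}  [accepting]
'd' @ 2: {1,2,3,4,6,7,8,9,10}  [accepting]
'b' @ 3: {1,2,3,4,5,6,7,8,9,10,11}  [accepting]
'd' @ 4: {1,2,3,4,6,7,8,9,10}  [accepting]
after full input: {1,2,3,4,6,7,8,9,10}  (accept=1 in)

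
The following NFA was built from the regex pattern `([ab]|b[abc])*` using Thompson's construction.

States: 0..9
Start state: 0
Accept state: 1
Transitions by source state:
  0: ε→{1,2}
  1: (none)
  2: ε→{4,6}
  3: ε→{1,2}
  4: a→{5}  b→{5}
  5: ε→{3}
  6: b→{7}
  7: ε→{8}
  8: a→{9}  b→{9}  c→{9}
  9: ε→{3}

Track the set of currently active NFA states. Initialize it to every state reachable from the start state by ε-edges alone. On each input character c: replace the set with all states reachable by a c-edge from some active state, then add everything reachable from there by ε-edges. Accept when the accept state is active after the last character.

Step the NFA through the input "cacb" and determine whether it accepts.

start: ε-closure({0}) = {0,1,2,4,6}
'c' @ 1: {}  — no active states
rest 'acb' ignored (set empty)
end set {} — state 1 not in

Answer: REJECT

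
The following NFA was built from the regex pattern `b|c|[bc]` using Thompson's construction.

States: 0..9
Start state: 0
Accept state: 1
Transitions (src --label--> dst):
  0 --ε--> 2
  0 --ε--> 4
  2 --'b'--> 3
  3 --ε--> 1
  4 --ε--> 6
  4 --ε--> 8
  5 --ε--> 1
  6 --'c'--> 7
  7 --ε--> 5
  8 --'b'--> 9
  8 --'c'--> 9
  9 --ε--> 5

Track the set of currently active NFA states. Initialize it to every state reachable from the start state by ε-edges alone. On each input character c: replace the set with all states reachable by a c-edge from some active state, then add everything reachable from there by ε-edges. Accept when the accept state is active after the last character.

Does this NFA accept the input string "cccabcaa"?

start: ε-closure({0}) = {0,2,4,6,8}
'c' @ 1: {1,5,7,9}  ✓accept
'c' @ 2: {}  — dead — no transitions
rest 'cabcaa' ignored (set empty)
after full input: {}  (accept=1 not in)

Answer: REJECT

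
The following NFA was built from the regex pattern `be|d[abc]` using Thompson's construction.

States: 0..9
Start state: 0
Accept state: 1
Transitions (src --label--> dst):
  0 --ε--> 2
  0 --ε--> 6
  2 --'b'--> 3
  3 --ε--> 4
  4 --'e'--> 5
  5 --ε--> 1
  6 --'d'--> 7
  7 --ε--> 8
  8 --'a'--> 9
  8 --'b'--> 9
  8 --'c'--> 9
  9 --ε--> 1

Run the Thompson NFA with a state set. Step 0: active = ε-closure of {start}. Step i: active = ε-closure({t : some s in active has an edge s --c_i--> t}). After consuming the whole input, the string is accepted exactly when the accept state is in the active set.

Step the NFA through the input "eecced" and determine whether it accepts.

Answer: REJECT

Derivation:
start: ε-closure({0}) = {0,2,6}
'e' @ 1: {}  — dead — no transitions
rest 'ecced' ignored (set empty)
final: {}; accept 1 not in set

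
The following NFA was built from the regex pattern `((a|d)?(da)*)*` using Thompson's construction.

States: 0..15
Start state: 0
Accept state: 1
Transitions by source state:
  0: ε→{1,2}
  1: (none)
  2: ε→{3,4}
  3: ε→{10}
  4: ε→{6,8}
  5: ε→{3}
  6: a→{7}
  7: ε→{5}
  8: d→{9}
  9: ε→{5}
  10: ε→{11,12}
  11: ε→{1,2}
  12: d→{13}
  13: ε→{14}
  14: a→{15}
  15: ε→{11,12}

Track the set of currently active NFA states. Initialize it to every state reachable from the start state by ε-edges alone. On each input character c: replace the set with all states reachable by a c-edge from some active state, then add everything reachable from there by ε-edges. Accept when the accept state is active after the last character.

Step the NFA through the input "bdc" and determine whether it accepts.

start: ε-closure({0}) = {0,1,2,3,4,6,8,10,11,12}
'b' @ 1: {}  — no active states
rest 'dc' ignored (set empty)
after full input: {}  (accept=1 not in)

Answer: REJECT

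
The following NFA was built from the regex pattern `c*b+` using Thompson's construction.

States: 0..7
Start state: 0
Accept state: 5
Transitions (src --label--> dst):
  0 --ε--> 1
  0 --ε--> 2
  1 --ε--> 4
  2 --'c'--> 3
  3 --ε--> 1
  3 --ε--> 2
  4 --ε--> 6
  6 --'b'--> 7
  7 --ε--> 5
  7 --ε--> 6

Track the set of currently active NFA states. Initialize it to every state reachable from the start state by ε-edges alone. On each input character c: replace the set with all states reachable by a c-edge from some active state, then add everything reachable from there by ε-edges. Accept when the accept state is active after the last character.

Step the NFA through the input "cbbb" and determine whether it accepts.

Answer: ACCEPT

Trace:
start: ε-closure({0}) = {0,1,2,4,6}
'c' @ 1: {1,2,3,4,6}
'b' @ 2: {5,6,7}  (accept∈set)
'b' @ 3: {5,6,7}  (accept∈set)
'b' @ 4: {5,6,7}  (accept∈set)
after full input: {5,6,7}  (accept=5 in)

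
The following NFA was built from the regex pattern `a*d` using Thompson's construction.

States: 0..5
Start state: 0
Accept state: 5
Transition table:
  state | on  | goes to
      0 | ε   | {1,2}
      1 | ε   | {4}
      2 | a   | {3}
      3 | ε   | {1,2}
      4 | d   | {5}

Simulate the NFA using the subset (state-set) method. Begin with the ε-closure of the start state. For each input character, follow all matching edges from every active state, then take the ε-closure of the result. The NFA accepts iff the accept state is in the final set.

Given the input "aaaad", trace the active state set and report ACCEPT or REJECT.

Answer: ACCEPT

Derivation:
S₀ = ε-closure({0}) = {0,1,2,4}
'a' @ 1: {1,2,3,4}
'a' @ 2: {1,2,3,4}
'a' @ 3: {1,2,3,4}
'a' @ 4: {1,2,3,4}
'd' @ 5: {5}  (accept∈set)
after full input: {5}  (accept=5 in)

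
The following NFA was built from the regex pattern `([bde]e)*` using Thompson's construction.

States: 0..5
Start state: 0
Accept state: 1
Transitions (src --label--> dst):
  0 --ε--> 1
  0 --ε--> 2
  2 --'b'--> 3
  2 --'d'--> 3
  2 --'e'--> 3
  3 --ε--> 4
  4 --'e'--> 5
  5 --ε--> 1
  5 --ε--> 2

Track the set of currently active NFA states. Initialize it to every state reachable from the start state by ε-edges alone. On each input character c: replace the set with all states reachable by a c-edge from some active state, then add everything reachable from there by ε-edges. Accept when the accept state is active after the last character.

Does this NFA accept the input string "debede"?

Answer: ACCEPT

Steps:
initial (ε-close {0}): {0,1,2}
'd' @ 1: {3,4}
'e' @ 2: {1,2,5}  (accept∈set)
'b' @ 3: {3,4}
'e' @ 4: {1,2,5}  (accept∈set)
'd' @ 5: {3,4}
'e' @ 6: {1,2,5}  (accept∈set)
end set {1,2,5} — state 1 in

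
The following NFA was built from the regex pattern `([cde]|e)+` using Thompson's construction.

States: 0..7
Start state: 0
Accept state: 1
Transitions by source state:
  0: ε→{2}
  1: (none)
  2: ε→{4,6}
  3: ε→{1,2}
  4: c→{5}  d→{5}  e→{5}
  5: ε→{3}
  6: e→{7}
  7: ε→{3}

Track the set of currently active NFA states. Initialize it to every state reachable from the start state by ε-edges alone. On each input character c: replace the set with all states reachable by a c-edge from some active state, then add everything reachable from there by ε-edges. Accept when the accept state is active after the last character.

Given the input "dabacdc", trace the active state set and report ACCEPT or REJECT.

Answer: REJECT

Derivation:
S₀ = ε-closure({0}) = {0,2,4,6}
'd' @ 1: {1,2,3,4,5,6}  ✓accept
'a' @ 2: {}  — state set empty
rest 'bacdc' ignored (set empty)
final: {}; accept 1 not in set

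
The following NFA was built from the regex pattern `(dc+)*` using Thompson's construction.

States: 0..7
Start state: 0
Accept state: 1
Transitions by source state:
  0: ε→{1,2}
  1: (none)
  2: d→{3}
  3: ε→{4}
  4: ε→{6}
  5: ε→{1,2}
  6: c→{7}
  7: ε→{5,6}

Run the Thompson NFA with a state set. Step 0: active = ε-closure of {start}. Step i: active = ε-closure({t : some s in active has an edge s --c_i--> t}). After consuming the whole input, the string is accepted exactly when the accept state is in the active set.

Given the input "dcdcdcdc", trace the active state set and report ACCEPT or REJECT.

Answer: ACCEPT

Trace:
S₀ = ε-closure({0}) = {0,1,2}
'd' @ 1: {3,4,6}
'c' @ 2: {1,2,5,6,7}  ✓accept
'd' @ 3: {3,4,6}
'c' @ 4: {1,2,5,6,7}  ✓accept
'd' @ 5: {3,4,6}
'c' @ 6: {1,2,5,6,7}  ✓accept
'd' @ 7: {3,4,6}
'c' @ 8: {1,2,5,6,7}  ✓accept
final: {1,2,5,6,7}; accept 1 in set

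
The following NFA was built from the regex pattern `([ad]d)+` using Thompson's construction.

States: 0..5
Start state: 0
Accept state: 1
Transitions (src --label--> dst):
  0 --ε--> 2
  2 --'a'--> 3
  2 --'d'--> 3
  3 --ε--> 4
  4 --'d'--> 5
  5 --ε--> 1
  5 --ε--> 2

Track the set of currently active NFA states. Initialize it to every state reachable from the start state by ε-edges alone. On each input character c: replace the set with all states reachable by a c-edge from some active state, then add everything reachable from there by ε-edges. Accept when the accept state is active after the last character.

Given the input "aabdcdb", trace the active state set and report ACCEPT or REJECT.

Answer: REJECT

Steps:
S₀ = ε-closure({0}) = {0,2}
'a' @ 1: {3,4}
'a' @ 2: {}  — dead — no transitions
rest 'bdcdb' ignored (set empty)
after full input: {}  (accept=1 not in)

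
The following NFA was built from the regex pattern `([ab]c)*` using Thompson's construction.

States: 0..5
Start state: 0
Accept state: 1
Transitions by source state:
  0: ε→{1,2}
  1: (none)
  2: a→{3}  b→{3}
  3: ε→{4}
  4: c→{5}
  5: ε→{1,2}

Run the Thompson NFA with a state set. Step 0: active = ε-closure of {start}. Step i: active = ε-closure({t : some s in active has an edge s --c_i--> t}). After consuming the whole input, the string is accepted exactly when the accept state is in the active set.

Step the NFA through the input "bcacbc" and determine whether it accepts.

Answer: ACCEPT

Trace:
initial (ε-close {0}): {0,1,2}
'b' @ 1: {3,4}
'c' @ 2: {1,2,5}  (accept∈set)
'a' @ 3: {3,4}
'c' @ 4: {1,2,5}  (accept∈set)
'b' @ 5: {3,4}
'c' @ 6: {1,2,5}  (accept∈set)
after full input: {1,2,5}  (accept=1 in)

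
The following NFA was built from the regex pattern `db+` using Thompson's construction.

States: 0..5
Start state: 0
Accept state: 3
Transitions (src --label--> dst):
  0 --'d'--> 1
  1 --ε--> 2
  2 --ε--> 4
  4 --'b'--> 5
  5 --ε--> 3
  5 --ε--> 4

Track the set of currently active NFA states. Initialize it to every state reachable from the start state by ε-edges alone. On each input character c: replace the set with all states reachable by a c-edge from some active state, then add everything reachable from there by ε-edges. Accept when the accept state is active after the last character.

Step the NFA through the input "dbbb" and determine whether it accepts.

start: ε-closure({0}) = {0}
'd' @ 1: {1,2,4}
'b' @ 2: {3,4,5}  (accept∈set)
'b' @ 3: {3,4,5}  (accept∈set)
'b' @ 4: {3,4,5}  (accept∈set)
final: {3,4,5}; accept 3 in set

Answer: ACCEPT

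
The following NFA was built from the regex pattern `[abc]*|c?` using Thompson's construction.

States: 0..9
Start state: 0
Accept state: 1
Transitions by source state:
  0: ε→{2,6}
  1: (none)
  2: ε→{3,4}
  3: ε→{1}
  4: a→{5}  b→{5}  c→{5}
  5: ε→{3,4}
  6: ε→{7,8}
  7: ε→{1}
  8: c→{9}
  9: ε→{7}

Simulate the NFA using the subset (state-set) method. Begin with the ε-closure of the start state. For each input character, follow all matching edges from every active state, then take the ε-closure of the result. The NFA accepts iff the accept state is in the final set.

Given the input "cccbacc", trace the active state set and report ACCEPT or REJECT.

start: ε-closure({0}) = {0,1,2,3,4,6,7,8}
'c' @ 1: {1,3,4,5,7,9}  ✓accept
'c' @ 2: {1,3,4,5}  ✓accept
'c' @ 3: {1,3,4,5}  ✓accept
'b' @ 4: {1,3,4,5}  ✓accept
'a' @ 5: {1,3,4,5}  ✓accept
'c' @ 6: {1,3,4,5}  ✓accept
'c' @ 7: {1,3,4,5}  ✓accept
final: {1,3,4,5}; accept 1 in set

Answer: ACCEPT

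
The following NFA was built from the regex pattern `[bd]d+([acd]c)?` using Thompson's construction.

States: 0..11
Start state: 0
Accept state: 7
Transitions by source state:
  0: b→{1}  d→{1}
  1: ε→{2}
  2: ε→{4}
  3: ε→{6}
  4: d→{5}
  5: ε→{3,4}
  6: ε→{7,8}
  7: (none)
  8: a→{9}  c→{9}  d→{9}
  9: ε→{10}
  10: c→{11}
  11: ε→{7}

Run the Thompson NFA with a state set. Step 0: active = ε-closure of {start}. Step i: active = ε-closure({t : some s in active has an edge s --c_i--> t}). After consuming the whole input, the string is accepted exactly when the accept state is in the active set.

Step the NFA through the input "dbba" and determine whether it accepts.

S₀ = ε-closure({0}) = {0}
'd' @ 1: {1,2,4}
'b' @ 2: {}  — dead — no transitions
rest 'ba' ignored (set empty)
final: {}; accept 7 not in set

Answer: REJECT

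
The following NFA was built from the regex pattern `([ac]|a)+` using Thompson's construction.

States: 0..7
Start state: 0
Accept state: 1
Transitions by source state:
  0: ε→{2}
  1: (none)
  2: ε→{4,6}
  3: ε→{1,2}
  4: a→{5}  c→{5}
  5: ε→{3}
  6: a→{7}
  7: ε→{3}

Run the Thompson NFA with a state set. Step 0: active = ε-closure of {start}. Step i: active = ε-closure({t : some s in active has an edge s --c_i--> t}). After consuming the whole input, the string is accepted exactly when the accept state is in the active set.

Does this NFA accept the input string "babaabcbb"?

Answer: REJECT

Trace:
S₀ = ε-closure({0}) = {0,2,4,6}
'b' @ 1: {}  — no active states
rest 'abaabcbb' ignored (set empty)
end set {} — state 1 not in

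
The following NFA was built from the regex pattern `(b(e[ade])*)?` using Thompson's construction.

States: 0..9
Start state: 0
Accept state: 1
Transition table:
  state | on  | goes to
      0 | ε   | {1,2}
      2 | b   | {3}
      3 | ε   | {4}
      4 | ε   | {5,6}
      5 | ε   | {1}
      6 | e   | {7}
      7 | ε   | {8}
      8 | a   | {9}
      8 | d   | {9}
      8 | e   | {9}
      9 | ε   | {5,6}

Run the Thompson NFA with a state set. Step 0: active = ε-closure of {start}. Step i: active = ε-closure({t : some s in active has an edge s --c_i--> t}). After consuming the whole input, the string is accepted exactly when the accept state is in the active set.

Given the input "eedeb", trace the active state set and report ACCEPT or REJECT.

S₀ = ε-closure({0}) = {0,1,2}
'e' @ 1: {}  — dead — no transitions
rest 'edeb' ignored (set empty)
after full input: {}  (accept=1 not in)

Answer: REJECT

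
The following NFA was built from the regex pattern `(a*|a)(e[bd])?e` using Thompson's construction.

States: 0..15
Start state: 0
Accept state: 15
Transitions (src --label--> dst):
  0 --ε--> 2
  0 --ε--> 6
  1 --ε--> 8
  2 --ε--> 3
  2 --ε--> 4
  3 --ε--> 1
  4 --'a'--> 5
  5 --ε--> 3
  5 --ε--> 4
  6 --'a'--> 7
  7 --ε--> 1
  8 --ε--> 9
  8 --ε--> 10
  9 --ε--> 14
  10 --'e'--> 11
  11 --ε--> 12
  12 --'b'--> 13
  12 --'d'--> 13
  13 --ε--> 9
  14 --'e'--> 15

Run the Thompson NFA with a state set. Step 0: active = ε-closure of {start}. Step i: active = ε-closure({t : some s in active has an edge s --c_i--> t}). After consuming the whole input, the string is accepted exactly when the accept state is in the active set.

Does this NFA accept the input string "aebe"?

initial (ε-close {0}): {0,1,2,3,4,6,8,9,10,14}
'a' @ 1: {1,3,4,5,7,8,9,10,14}
'e' @ 2: {11,12,15}  ✓accept
'b' @ 3: {9,13,14}
'e' @ 4: {15}  ✓accept
end set {15} — state 15 in

Answer: ACCEPT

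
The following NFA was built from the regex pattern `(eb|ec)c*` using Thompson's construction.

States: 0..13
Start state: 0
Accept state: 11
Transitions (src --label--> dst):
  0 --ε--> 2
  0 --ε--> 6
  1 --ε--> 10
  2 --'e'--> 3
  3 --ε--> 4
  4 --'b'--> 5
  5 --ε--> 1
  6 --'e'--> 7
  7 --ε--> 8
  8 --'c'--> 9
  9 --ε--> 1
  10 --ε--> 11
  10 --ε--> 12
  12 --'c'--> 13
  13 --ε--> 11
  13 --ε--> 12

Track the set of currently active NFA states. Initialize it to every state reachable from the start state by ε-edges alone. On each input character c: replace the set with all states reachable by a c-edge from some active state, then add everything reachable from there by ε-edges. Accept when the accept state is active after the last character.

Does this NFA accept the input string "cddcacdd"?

Answer: REJECT

Steps:
S₀ = ε-closure({0}) = {0,2,6}
'c' @ 1: {}  — dead — no transitions
rest 'ddcacdd' ignored (set empty)
end set {} — state 11 not in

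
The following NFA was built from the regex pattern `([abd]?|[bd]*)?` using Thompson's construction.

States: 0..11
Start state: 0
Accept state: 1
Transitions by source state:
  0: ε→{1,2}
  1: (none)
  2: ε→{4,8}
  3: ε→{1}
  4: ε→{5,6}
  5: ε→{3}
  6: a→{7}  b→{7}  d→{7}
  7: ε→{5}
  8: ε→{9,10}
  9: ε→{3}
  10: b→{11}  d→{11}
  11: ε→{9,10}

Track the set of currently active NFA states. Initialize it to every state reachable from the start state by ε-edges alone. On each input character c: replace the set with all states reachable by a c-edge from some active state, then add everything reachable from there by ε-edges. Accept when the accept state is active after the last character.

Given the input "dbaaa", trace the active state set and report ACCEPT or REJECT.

Answer: REJECT

Derivation:
initial (ε-close {0}): {0,1,2,3,4,5,6,8,9,10}
'd' @ 1: {1,3,5,7,9,10,11}  (accept∈set)
'b' @ 2: {1,3,9,10,11}  (accept∈set)
'a' @ 3: {}  — dead — no transitions
rest 'aa' ignored (set empty)
end set {} — state 1 not in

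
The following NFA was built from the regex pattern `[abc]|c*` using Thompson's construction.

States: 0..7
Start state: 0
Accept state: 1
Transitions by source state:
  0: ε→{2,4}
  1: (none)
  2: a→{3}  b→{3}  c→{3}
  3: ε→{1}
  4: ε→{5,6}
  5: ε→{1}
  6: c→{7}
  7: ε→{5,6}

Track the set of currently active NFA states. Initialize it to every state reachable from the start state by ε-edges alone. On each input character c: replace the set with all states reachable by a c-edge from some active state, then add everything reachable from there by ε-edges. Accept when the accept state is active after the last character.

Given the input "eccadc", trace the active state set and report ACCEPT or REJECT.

Answer: REJECT

Steps:
initial (ε-close {0}): {0,1,2,4,5,6}
'e' @ 1: {}  — no active states
rest 'ccadc' ignored (set empty)
after full input: {}  (accept=1 not in)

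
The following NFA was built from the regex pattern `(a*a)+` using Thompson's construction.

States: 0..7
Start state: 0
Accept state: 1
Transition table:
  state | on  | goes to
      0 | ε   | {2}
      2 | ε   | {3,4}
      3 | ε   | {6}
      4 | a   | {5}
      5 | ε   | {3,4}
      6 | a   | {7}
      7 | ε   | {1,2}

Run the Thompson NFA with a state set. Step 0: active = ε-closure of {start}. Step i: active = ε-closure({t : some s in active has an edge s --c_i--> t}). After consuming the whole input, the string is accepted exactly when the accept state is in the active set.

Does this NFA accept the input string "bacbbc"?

Answer: REJECT

Derivation:
S₀ = ε-closure({0}) = {0,2,3,4,6}
'b' @ 1: {}  — dead — no transitions
rest 'acbbc' ignored (set empty)
final: {}; accept 1 not in set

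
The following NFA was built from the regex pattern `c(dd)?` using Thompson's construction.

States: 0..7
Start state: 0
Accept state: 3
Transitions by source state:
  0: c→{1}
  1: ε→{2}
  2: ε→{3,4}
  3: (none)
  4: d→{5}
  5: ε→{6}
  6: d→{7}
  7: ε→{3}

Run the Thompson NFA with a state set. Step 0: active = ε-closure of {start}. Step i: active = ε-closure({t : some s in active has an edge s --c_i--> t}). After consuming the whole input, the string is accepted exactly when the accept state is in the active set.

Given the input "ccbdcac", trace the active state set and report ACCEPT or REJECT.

Answer: REJECT

Steps:
S₀ = ε-closure({0}) = {0}
'c' @ 1: {1,2,3,4}  [accepting]
'c' @ 2: {}  — state set empty
rest 'bdcac' ignored (set empty)
after full input: {}  (accept=3 not in)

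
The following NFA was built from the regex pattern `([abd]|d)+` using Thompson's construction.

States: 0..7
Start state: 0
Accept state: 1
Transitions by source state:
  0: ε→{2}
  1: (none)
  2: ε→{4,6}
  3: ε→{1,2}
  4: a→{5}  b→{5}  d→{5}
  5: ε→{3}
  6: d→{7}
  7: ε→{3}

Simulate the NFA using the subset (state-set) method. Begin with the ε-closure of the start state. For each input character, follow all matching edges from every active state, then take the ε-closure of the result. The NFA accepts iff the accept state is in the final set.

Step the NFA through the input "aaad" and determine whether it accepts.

start: ε-closure({0}) = {0,2,4,6}
'a' @ 1: {1,2,3,4,5,6}  ✓accept
'a' @ 2: {1,2,3,4,5,6}  ✓accept
'a' @ 3: {1,2,3,4,5,6}  ✓accept
'd' @ 4: {1,2,3,4,5,6,7}  ✓accept
after full input: {1,2,3,4,5,6,7}  (accept=1 in)

Answer: ACCEPT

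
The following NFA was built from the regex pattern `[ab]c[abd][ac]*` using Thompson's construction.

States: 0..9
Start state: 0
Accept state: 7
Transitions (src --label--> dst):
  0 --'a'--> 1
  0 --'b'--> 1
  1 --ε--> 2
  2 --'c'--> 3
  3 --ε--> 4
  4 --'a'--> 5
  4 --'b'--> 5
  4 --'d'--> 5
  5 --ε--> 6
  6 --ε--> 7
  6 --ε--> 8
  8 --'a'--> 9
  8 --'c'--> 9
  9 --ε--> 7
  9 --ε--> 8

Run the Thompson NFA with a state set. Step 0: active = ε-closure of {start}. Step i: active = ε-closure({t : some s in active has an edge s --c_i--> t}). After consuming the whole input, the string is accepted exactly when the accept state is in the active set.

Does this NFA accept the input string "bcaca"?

S₀ = ε-closure({0}) = {0}
'b' @ 1: {1,2}
'c' @ 2: {3,4}
'a' @ 3: {5,6,7,8}  ✓accept
'c' @ 4: {7,8,9}  ✓accept
'a' @ 5: {7,8,9}  ✓accept
end set {7,8,9} — state 7 in

Answer: ACCEPT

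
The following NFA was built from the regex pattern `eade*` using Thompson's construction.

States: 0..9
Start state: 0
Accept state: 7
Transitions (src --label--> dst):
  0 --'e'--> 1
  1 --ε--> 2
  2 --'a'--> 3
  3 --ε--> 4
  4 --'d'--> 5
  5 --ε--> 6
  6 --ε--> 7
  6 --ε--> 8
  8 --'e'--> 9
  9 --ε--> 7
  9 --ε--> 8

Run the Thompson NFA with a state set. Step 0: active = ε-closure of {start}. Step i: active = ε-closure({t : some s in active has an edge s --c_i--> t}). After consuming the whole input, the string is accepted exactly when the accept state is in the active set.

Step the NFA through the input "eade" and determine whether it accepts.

initial (ε-close {0}): {0}
'e' @ 1: {1,2}
'a' @ 2: {3,4}
'd' @ 3: {5,6,7,8}  [accepting]
'e' @ 4: {7,8,9}  [accepting]
end set {7,8,9} — state 7 in

Answer: ACCEPT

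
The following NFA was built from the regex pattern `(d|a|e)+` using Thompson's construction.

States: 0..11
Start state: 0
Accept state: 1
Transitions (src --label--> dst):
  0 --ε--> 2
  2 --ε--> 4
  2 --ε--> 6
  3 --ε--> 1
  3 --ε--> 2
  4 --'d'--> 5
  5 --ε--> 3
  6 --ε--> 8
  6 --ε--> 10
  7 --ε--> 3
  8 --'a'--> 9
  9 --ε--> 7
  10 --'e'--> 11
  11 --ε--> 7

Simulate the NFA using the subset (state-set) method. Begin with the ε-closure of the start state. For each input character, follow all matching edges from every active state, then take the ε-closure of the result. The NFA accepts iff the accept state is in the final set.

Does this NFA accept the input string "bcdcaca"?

S₀ = ε-closure({0}) = {0,2,4,6,8,10}
'b' @ 1: {}  — no active states
rest 'cdcaca' ignored (set empty)
after full input: {}  (accept=1 not in)

Answer: REJECT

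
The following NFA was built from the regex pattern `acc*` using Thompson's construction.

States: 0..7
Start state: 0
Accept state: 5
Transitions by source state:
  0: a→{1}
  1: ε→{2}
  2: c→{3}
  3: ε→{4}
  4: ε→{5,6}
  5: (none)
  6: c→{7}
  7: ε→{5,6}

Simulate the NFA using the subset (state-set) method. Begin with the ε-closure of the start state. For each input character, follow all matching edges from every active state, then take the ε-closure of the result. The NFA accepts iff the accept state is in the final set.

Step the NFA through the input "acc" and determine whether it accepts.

Answer: ACCEPT

Steps:
initial (ε-close {0}): {0}
'a' @ 1: {1,2}
'c' @ 2: {3,4,5,6}  (accept∈set)
'c' @ 3: {5,6,7}  (accept∈set)
after full input: {5,6,7}  (accept=5 in)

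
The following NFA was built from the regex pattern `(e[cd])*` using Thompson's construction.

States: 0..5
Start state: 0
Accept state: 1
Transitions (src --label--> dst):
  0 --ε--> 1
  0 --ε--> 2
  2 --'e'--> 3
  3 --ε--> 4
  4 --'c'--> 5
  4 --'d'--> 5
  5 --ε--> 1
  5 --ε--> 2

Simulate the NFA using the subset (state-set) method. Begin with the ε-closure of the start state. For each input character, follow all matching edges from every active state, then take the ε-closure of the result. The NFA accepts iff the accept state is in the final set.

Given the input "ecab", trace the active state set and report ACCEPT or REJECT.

Answer: REJECT

Steps:
initial (ε-close {0}): {0,1,2}
'e' @ 1: {3,4}
'c' @ 2: {1,2,5}  [accepting]
'a' @ 3: {}  — no active states
rest 'b' ignored (set empty)
final: {}; accept 1 not in set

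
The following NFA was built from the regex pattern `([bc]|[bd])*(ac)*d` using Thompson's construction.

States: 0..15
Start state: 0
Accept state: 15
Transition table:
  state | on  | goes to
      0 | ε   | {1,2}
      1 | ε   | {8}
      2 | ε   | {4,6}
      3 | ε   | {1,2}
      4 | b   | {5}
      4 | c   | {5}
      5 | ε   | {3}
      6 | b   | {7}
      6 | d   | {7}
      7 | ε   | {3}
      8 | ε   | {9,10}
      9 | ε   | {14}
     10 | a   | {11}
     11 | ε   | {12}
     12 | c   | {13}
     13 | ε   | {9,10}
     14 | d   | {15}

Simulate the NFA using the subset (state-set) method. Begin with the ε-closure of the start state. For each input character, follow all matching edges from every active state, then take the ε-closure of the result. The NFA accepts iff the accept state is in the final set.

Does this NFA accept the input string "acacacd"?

Answer: ACCEPT

Steps:
initial (ε-close {0}): {0,1,2,4,6,8,9,10,14}
'a' @ 1: {11,12}
'c' @ 2: {9,10,13,14}
'a' @ 3: {11,12}
'c' @ 4: {9,10,13,14}
'a' @ 5: {11,12}
'c' @ 6: {9,10,13,14}
'd' @ 7: {15}  ✓accept
final: {15}; accept 15 in set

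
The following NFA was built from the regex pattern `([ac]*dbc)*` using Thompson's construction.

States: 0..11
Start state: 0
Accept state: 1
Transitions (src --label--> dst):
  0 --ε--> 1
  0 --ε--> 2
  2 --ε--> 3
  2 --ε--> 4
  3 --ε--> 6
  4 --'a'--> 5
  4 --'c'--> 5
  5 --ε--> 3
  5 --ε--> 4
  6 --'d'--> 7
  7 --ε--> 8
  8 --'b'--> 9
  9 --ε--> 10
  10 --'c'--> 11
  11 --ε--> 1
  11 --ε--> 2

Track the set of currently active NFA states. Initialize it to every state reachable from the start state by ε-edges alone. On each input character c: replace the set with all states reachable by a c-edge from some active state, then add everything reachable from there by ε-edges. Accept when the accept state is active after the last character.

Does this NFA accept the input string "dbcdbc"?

Answer: ACCEPT

Trace:
initial (ε-close {0}): {0,1,2,3,4,6}
'd' @ 1: {7,8}
'b' @ 2: {9,10}
'c' @ 3: {1,2,3,4,6,11}  ✓accept
'd' @ 4: {7,8}
'b' @ 5: {9,10}
'c' @ 6: {1,2,3,4,6,11}  ✓accept
after full input: {1,2,3,4,6,11}  (accept=1 in)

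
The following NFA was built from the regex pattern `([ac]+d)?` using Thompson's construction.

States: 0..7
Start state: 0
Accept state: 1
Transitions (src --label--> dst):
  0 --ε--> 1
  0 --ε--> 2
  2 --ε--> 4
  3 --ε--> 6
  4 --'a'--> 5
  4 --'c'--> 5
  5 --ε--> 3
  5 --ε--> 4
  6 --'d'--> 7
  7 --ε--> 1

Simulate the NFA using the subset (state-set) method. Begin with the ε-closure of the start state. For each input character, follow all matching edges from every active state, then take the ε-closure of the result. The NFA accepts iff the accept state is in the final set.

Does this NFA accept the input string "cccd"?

Answer: ACCEPT

Steps:
S₀ = ε-closure({0}) = {0,1,2,4}
'c' @ 1: {3,4,5,6}
'c' @ 2: {3,4,5,6}
'c' @ 3: {3,4,5,6}
'd' @ 4: {1,7}  ✓accept
final: {1,7}; accept 1 in set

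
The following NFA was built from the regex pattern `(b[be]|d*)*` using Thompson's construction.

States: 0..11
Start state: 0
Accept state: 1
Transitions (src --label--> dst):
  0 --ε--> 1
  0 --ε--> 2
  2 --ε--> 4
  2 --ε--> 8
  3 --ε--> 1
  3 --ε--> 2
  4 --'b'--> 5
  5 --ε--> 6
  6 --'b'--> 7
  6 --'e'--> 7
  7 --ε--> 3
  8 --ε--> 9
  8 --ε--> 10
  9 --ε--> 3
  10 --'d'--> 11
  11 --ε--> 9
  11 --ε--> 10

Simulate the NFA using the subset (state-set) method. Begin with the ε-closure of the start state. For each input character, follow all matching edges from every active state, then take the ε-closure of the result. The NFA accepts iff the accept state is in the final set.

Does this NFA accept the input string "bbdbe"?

start: ε-closure({0}) = {0,1,2,3,4,8,9,10}
'b' @ 1: {5,6}
'b' @ 2: {1,2,3,4,7,8,9,10}  (accept∈set)
'd' @ 3: {1,2,3,4,8,9,10,11}  (accept∈set)
'b' @ 4: {5,6}
'e' @ 5: {1,2,3,4,7,8,9,10}  (accept∈set)
after full input: {1,2,3,4,7,8,9,10}  (accept=1 in)

Answer: ACCEPT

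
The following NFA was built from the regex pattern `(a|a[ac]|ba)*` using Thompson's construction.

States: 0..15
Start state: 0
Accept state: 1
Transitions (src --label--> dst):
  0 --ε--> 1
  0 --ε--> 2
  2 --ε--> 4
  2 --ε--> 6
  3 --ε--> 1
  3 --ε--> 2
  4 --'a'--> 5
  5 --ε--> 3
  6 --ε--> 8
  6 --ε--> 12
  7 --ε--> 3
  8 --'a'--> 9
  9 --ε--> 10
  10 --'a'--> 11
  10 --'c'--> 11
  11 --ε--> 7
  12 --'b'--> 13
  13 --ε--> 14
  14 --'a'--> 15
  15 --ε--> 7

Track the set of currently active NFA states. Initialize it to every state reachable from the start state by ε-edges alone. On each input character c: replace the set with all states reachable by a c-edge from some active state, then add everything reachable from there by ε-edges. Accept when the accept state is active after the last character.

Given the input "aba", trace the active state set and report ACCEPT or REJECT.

start: ε-closure({0}) = {0,1,2,4,6,8,12}
'a' @ 1: {1,2,3,4,5,6,8,9,10,12}  ✓accept
'b' @ 2: {13,14}
'a' @ 3: {1,2,3,4,6,7,8,12,15}  ✓accept
final: {1,2,3,4,6,7,8,12,15}; accept 1 in set

Answer: ACCEPT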